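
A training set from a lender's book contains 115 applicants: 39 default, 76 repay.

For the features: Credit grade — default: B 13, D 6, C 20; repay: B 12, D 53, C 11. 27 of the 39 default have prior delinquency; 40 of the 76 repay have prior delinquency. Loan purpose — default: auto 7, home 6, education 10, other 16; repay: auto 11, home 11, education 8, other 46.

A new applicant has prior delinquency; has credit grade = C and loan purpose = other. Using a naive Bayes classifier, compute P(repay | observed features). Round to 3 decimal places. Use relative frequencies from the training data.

default: (39/115) × (20/39) × (27/39) × (16/39) ≈ 0.0493954
repay: (76/115) × (11/76) × (40/76) × (46/76) ≈ 0.0304709
P(repay | x) = 0.0304709 / 0.0798663 ≈ 0.382

0.382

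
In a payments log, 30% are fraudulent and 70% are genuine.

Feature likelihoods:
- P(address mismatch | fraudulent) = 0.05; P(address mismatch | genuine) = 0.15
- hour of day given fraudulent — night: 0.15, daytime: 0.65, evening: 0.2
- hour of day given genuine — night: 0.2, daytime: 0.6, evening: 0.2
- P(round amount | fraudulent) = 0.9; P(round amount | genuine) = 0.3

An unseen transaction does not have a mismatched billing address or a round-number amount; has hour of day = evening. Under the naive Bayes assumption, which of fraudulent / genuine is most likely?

genuine

fraudulent: 0.3 × (1−0.05) × 0.2 × (1−0.9) = 0.0057
genuine: 0.7 × (1−0.15) × 0.2 × (1−0.3) = 0.0833
Highest score → genuine.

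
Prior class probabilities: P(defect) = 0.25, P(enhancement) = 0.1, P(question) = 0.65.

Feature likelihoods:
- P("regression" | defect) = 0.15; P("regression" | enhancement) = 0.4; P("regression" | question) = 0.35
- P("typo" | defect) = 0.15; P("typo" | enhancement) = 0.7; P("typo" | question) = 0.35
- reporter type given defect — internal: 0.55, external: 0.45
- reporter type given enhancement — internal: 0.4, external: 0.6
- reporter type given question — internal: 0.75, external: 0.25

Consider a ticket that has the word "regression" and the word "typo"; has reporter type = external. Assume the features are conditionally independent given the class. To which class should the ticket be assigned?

defect: 0.25 × 0.15 × 0.15 × 0.45 = 0.00253125
enhancement: 0.1 × 0.4 × 0.7 × 0.6 = 0.0168
question: 0.65 × 0.35 × 0.35 × 0.25 = 0.01990625
Highest score → question.

question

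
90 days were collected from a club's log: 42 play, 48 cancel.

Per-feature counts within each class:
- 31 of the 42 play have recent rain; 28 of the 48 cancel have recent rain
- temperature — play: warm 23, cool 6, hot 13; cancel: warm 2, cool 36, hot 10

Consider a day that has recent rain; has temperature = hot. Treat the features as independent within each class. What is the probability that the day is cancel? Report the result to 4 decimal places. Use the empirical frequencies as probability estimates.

0.3781

play: (42/90) × (31/42) × (13/42) ≈ 0.106614
cancel: (48/90) × (28/48) × (10/48) ≈ 0.0648148
P(cancel | x) = 0.0648148 / 0.1714288 ≈ 0.3781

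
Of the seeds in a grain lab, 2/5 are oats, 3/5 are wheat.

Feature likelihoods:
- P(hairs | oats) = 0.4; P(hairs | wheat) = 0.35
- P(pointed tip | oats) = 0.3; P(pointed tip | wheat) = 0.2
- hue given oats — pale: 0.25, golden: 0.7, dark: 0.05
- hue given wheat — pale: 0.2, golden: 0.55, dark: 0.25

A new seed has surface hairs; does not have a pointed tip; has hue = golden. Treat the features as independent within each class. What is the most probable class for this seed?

wheat

oats: 0.4 × 0.4 × (1−0.3) × 0.7 = 0.0784
wheat: 0.6 × 0.35 × (1−0.2) × 0.55 = 0.0924
Highest score → wheat.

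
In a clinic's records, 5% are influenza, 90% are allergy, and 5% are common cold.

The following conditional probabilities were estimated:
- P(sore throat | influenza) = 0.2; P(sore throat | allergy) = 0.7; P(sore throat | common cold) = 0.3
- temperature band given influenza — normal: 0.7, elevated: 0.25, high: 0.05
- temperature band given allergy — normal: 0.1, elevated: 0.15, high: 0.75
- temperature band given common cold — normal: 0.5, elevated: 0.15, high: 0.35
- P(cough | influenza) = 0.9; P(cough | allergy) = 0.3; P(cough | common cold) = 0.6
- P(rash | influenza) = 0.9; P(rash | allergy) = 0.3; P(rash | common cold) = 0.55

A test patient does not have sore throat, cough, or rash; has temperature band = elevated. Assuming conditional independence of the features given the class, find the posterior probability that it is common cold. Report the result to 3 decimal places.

0.045

influenza: 0.05 × (1−0.2) × 0.25 × (1−0.9) × (1−0.9) = 0.0001
allergy: 0.9 × (1−0.7) × 0.15 × (1−0.3) × (1−0.3) = 0.019845
common cold: 0.05 × (1−0.3) × 0.15 × (1−0.6) × (1−0.55) = 0.000945
P(common cold | x) = 0.000945 / 0.02089 ≈ 0.045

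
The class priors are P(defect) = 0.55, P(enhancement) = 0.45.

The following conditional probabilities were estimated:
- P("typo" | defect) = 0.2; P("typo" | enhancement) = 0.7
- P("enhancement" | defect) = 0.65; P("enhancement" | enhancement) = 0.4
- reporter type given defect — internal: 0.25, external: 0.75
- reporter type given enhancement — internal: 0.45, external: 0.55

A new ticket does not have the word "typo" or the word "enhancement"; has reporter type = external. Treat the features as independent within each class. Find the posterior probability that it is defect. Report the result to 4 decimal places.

defect: 0.55 × (1−0.2) × (1−0.65) × 0.75 = 0.1155
enhancement: 0.45 × (1−0.7) × (1−0.4) × 0.55 = 0.04455
P(defect | x) = 0.1155 / 0.16005 ≈ 0.7216

0.7216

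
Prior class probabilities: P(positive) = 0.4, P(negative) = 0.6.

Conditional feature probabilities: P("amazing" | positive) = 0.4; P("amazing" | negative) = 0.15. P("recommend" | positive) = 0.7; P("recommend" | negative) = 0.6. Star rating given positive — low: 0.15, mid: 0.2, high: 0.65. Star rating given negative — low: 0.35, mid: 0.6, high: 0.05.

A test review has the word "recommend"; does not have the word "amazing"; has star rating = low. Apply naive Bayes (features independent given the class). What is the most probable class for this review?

positive: 0.4 × (1−0.4) × 0.7 × 0.15 = 0.0252
negative: 0.6 × (1−0.15) × 0.6 × 0.35 = 0.1071
Highest score → negative.

negative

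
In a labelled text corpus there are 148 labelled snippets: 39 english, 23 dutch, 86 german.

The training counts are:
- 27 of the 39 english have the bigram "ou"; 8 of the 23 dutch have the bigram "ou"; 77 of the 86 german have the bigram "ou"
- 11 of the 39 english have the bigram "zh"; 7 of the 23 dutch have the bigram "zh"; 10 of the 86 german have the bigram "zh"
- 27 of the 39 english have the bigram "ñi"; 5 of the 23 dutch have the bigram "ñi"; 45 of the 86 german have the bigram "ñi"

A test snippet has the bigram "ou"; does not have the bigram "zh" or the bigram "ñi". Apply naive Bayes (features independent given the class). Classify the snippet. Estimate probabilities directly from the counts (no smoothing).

german

english: (39/148) × (27/39) × (28/39) × (12/39) ≈ 0.0403007
dutch: (23/148) × (8/23) × (16/23) × (18/23) ≈ 0.0294283
german: (86/148) × (77/86) × (76/86) × (41/86) ≈ 0.219194
Highest score → german.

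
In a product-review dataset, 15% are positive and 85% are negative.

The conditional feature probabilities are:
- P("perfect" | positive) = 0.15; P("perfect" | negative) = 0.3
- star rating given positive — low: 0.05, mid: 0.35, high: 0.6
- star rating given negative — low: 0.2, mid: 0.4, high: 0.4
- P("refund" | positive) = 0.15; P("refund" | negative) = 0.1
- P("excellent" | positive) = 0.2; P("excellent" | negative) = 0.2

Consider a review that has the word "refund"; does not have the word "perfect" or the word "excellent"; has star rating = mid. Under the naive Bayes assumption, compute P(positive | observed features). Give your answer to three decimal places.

0.220

positive: 0.15 × (1−0.15) × 0.35 × 0.15 × (1−0.2) = 0.005355
negative: 0.85 × (1−0.3) × 0.4 × 0.1 × (1−0.2) = 0.01904
P(positive | x) = 0.005355 / 0.024395 ≈ 0.220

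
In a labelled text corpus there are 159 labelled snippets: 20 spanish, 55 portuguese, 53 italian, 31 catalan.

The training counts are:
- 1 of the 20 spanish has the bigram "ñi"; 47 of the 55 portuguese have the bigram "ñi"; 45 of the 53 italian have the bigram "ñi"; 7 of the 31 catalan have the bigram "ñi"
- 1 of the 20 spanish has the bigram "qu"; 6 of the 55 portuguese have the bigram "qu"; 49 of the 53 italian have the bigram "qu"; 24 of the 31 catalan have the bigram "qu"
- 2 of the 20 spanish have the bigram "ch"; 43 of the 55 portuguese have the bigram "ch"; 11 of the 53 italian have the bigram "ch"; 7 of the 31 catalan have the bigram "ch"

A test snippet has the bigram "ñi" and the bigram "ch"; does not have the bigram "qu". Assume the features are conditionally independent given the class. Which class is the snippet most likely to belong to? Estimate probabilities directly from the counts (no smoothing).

portuguese

spanish: (20/159) × (1/20) × (19/20) × (2/20) ≈ 0.000597484
portuguese: (55/159) × (47/55) × (49/55) × (43/55) ≈ 0.205892
italian: (53/159) × (45/53) × (4/53) × (11/53) ≈ 0.00443319
catalan: (31/159) × (7/31) × (7/31) × (7/31) ≈ 0.00224478
Highest score → portuguese.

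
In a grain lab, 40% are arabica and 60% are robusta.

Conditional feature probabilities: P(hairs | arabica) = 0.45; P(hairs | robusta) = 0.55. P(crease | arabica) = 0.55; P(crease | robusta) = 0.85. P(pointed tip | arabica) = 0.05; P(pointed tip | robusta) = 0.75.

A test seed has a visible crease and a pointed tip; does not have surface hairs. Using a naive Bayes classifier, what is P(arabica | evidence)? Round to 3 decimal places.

arabica: 0.4 × (1−0.45) × 0.55 × 0.05 = 0.00605
robusta: 0.6 × (1−0.55) × 0.85 × 0.75 = 0.172125
P(arabica | x) = 0.00605 / 0.178175 ≈ 0.034

0.034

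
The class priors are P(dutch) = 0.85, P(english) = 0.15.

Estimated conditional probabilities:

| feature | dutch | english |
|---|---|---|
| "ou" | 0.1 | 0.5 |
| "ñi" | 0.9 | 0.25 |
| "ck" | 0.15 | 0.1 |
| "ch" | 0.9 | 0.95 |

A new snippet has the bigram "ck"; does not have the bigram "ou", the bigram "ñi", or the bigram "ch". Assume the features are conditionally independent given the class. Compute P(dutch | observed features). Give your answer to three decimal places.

dutch: 0.85 × (1−0.1) × (1−0.9) × 0.15 × (1−0.9) = 0.0011475
english: 0.15 × (1−0.5) × (1−0.25) × 0.1 × (1−0.95) = 0.00028125
P(dutch | x) = 0.0011475 / 0.00142875 ≈ 0.803

0.803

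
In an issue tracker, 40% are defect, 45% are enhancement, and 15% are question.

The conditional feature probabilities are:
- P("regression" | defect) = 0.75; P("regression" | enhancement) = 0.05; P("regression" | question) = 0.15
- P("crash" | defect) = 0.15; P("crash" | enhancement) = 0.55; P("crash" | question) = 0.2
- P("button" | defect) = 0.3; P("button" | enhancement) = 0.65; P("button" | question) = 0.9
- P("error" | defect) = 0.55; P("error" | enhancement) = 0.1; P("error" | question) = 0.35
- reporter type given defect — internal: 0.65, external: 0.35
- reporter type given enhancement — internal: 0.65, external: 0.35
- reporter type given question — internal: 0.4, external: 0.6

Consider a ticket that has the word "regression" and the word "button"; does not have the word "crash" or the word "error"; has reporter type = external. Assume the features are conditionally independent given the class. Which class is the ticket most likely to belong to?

defect

defect: 0.4 × 0.75 × (1−0.15) × 0.3 × (1−0.55) × 0.35 = 0.01204875
enhancement: 0.45 × 0.05 × (1−0.55) × 0.65 × (1−0.1) × 0.35 = 0.00207309375
question: 0.15 × 0.15 × (1−0.2) × 0.9 × (1−0.35) × 0.6 = 0.006318
Highest score → defect.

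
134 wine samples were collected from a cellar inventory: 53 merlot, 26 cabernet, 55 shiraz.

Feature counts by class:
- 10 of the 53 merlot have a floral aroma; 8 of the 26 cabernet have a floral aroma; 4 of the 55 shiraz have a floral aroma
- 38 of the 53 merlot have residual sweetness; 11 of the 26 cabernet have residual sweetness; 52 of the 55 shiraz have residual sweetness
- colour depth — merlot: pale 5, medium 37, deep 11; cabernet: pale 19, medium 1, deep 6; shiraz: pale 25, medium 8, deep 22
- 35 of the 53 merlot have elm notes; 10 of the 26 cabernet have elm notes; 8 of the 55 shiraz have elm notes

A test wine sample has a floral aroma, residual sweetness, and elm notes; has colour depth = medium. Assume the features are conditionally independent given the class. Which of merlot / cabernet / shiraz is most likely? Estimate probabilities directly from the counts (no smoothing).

merlot

merlot: (53/134) × (10/53) × (38/53) × (37/53) × (35/53) ≈ 0.0246673
cabernet: (26/134) × (8/26) × (11/26) × (1/26) × (10/26) ≈ 0.000373644
shiraz: (55/134) × (4/55) × (52/55) × (8/55) × (8/55) ≈ 0.000597105
Highest score → merlot.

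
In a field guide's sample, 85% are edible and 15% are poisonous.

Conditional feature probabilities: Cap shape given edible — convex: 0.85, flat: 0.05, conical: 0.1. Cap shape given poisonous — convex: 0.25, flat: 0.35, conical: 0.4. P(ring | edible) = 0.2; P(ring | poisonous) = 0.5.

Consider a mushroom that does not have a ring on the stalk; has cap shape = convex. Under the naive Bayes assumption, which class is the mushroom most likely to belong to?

edible: 0.85 × 0.85 × (1−0.2) = 0.578
poisonous: 0.15 × 0.25 × (1−0.5) = 0.01875
Highest score → edible.

edible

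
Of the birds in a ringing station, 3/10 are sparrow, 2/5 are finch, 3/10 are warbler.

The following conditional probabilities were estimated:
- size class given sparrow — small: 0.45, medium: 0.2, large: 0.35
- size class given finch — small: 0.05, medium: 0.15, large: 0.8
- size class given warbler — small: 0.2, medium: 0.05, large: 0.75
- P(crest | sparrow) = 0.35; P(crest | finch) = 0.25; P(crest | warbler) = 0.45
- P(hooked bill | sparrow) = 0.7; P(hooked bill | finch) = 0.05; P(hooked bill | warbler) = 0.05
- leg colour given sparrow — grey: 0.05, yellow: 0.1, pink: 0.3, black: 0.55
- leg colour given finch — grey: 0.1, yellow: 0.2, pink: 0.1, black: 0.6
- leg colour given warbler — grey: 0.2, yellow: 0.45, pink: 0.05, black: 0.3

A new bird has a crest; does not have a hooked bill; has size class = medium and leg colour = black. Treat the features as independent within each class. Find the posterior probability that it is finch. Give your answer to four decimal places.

0.6134

sparrow: 0.3 × 0.2 × 0.35 × (1−0.7) × 0.55 = 0.003465
finch: 0.4 × 0.15 × 0.25 × (1−0.05) × 0.6 = 0.00855
warbler: 0.3 × 0.05 × 0.45 × (1−0.05) × 0.3 = 0.00192375
P(finch | x) = 0.00855 / 0.01393875 ≈ 0.6134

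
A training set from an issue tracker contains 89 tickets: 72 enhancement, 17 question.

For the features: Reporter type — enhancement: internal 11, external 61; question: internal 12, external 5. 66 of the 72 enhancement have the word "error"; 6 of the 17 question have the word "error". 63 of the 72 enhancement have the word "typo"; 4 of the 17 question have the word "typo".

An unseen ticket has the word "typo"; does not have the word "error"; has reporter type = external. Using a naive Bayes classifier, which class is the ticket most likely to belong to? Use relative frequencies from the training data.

enhancement: (72/89) × (61/72) × (6/72) × (63/72) ≈ 0.0499766
question: (17/89) × (5/17) × (11/17) × (4/17) ≈ 0.00855332
Highest score → enhancement.

enhancement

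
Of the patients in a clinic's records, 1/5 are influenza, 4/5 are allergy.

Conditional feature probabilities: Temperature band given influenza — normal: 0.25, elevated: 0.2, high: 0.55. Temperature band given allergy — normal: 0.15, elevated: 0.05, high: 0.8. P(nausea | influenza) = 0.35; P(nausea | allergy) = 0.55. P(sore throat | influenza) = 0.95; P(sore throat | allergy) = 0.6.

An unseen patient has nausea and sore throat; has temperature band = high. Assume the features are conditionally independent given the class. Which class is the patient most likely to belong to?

influenza: 0.2 × 0.55 × 0.35 × 0.95 = 0.036575
allergy: 0.8 × 0.8 × 0.55 × 0.6 = 0.2112
Highest score → allergy.

allergy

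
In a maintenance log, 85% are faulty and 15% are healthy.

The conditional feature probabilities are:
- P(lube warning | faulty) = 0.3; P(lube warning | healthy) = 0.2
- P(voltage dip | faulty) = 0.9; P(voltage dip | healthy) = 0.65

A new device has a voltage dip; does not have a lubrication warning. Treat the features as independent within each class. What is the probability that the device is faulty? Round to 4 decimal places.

0.8729

faulty: 0.85 × (1−0.3) × 0.9 = 0.5355
healthy: 0.15 × (1−0.2) × 0.65 = 0.078
P(faulty | x) = 0.5355 / 0.6135 ≈ 0.8729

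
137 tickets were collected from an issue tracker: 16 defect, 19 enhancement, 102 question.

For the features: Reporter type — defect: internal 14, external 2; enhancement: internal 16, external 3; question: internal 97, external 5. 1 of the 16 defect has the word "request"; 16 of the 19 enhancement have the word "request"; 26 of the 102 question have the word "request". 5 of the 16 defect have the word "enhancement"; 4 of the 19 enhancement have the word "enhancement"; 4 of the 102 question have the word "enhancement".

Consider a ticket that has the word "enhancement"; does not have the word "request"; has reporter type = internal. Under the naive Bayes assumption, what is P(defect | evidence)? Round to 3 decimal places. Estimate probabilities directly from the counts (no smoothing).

0.549

defect: (16/137) × (14/16) × (15/16) × (5/16) ≈ 0.0299384
enhancement: (19/137) × (16/19) × (3/19) × (4/19) ≈ 0.00388216
question: (102/137) × (97/102) × (76/102) × (4/102) ≈ 0.0206883
P(defect | x) = 0.0299384 / 0.05450886 ≈ 0.549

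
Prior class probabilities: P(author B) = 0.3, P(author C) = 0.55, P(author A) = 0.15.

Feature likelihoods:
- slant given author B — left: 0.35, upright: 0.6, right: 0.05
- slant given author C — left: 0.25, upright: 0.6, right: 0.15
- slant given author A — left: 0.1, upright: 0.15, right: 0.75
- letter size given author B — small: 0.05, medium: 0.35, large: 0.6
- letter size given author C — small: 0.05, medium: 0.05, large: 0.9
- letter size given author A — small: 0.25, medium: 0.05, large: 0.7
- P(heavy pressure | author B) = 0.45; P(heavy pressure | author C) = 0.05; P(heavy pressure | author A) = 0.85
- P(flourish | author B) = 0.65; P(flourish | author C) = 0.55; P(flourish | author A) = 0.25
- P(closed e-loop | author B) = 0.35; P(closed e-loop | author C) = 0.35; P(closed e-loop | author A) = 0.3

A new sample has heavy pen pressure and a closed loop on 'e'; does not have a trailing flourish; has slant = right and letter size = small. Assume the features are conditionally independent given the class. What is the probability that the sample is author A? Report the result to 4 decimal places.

author B: 0.3 × 0.05 × 0.05 × 0.45 × (1−0.65) × 0.35 = 0.00004134375
author C: 0.55 × 0.15 × 0.05 × 0.05 × (1−0.55) × 0.35 = 0.000032484375
author A: 0.15 × 0.75 × 0.25 × 0.85 × (1−0.25) × 0.3 = 0.00537890625
P(author A | x) = 0.00537890625 / 0.005452734375 ≈ 0.9865

0.9865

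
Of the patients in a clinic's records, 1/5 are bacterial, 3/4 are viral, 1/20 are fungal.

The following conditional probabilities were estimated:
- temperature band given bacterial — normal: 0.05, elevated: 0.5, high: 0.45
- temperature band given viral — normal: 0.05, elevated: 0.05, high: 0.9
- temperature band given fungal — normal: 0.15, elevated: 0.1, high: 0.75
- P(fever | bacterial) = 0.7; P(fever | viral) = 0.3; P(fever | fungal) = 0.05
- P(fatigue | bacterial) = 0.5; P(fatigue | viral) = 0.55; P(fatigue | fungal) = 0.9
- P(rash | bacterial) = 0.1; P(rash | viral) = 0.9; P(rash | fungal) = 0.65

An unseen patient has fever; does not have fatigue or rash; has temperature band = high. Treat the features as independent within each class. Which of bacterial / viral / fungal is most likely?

bacterial

bacterial: 0.2 × 0.45 × 0.7 × (1−0.5) × (1−0.1) = 0.02835
viral: 0.75 × 0.9 × 0.3 × (1−0.55) × (1−0.9) = 0.0091125
fungal: 0.05 × 0.75 × 0.05 × (1−0.9) × (1−0.65) = 0.000065625
Highest score → bacterial.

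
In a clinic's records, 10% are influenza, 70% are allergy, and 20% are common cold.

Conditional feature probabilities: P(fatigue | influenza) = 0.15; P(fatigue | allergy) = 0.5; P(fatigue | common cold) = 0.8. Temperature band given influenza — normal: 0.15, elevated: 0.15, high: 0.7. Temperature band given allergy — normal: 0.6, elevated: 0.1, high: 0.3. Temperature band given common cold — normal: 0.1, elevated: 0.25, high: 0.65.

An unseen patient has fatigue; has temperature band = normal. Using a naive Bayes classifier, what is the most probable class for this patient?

influenza: 0.1 × 0.15 × 0.15 = 0.00225
allergy: 0.7 × 0.5 × 0.6 = 0.21
common cold: 0.2 × 0.8 × 0.1 = 0.016
Highest score → allergy.

allergy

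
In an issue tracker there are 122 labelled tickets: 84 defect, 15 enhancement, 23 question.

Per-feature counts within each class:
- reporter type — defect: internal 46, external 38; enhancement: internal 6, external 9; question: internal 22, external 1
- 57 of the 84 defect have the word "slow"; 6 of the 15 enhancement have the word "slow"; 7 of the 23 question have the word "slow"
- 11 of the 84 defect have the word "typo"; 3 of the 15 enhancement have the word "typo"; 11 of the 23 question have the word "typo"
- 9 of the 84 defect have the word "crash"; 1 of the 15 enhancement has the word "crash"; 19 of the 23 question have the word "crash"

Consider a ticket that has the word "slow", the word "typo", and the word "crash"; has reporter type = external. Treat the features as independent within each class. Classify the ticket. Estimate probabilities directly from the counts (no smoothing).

defect

defect: (84/122) × (38/84) × (57/84) × (11/84) × (9/84) ≈ 0.00296549
enhancement: (15/122) × (9/15) × (6/15) × (3/15) × (1/15) ≈ 0.000393443
question: (23/122) × (1/23) × (7/23) × (11/23) × (19/23) ≈ 0.000985601
Highest score → defect.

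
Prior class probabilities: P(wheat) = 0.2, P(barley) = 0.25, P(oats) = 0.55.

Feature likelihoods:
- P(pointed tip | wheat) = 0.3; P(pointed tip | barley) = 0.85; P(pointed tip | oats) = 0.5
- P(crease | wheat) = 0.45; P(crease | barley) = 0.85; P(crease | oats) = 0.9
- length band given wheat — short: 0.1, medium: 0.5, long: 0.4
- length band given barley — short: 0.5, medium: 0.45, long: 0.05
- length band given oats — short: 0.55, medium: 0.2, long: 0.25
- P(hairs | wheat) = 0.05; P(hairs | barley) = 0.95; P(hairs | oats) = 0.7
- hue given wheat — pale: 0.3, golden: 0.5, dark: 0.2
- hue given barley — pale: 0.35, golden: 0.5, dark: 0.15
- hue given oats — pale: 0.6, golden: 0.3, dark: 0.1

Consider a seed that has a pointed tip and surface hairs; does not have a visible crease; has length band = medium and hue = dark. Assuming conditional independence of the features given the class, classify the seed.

barley

wheat: 0.2 × 0.3 × (1−0.45) × 0.5 × 0.05 × 0.2 = 0.000165
barley: 0.25 × 0.85 × (1−0.85) × 0.45 × 0.95 × 0.15 = 0.002043984375
oats: 0.55 × 0.5 × (1−0.9) × 0.2 × 0.7 × 0.1 = 0.000385
Highest score → barley.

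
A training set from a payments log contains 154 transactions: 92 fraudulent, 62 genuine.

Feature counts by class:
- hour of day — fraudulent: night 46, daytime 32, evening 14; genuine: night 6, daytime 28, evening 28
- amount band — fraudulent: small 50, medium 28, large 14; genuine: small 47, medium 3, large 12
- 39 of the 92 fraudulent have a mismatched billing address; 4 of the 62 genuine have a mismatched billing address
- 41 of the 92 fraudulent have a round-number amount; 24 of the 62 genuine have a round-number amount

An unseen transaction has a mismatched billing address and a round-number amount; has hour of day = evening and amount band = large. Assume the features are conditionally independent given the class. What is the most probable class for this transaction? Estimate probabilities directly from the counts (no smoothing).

fraudulent

fraudulent: (92/154) × (14/92) × (14/92) × (39/92) × (41/92) ≈ 0.00261349
genuine: (62/154) × (28/62) × (12/62) × (4/62) × (24/62) ≈ 0.00087885
Highest score → fraudulent.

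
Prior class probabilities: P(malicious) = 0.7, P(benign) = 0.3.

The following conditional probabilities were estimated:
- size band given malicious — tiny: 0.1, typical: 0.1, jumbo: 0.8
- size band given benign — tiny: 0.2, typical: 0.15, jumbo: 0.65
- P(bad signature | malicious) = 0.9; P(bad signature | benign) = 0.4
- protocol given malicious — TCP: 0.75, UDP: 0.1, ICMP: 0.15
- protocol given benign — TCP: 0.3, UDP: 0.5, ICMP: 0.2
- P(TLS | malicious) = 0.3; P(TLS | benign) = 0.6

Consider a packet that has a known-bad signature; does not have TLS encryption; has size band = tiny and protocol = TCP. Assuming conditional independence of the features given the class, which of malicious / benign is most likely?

malicious

malicious: 0.7 × 0.1 × 0.9 × 0.75 × (1−0.3) = 0.033075
benign: 0.3 × 0.2 × 0.4 × 0.3 × (1−0.6) = 0.00288
Highest score → malicious.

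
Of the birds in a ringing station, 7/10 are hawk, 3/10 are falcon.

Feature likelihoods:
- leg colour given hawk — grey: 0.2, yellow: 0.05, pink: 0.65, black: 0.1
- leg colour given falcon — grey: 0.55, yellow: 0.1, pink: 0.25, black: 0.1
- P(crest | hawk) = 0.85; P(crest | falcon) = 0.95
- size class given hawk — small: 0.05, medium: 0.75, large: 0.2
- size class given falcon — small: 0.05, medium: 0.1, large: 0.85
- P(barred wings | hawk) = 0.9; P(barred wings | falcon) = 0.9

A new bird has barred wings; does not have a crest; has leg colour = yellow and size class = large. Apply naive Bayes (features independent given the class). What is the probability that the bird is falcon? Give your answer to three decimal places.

hawk: 0.7 × 0.05 × (1−0.85) × 0.2 × 0.9 = 0.000945
falcon: 0.3 × 0.1 × (1−0.95) × 0.85 × 0.9 = 0.0011475
P(falcon | x) = 0.0011475 / 0.0020925 ≈ 0.548

0.548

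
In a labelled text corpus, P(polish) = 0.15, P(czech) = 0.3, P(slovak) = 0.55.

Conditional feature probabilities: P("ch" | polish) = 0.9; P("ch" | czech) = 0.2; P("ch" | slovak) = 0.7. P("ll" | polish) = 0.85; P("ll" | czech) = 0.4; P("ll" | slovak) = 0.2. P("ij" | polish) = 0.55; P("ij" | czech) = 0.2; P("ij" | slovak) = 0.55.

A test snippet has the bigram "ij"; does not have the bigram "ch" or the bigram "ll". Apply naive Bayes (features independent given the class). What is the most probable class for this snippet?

polish: 0.15 × (1−0.9) × (1−0.85) × 0.55 = 0.0012375
czech: 0.3 × (1−0.2) × (1−0.4) × 0.2 = 0.0288
slovak: 0.55 × (1−0.7) × (1−0.2) × 0.55 = 0.0726
Highest score → slovak.

slovak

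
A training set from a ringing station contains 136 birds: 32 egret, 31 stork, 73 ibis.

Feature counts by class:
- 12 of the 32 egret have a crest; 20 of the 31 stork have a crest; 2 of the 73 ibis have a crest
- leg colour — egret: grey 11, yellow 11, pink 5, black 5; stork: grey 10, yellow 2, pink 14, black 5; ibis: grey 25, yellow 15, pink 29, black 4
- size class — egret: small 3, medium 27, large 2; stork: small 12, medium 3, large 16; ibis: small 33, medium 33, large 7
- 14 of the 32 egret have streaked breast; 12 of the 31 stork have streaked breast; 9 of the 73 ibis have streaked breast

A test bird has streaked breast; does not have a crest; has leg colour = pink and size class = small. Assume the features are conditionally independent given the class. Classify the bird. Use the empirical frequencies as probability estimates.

ibis

egret: (32/136) × (20/32) × (5/32) × (3/32) × (14/32) ≈ 0.000942455
stork: (31/136) × (11/31) × (14/31) × (12/31) × (12/31) ≈ 0.00547343
ibis: (73/136) × (71/73) × (29/73) × (33/73) × (9/73) ≈ 0.0115586
Highest score → ibis.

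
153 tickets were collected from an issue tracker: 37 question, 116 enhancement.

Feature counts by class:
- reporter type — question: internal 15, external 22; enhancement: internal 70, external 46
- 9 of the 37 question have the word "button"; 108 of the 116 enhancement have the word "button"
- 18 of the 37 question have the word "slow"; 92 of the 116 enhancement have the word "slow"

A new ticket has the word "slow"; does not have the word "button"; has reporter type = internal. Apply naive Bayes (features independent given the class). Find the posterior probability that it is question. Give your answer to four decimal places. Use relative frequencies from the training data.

0.5906

question: (37/153) × (15/37) × (28/37) × (18/37) ≈ 0.0360933
enhancement: (116/153) × (70/116) × (8/116) × (92/116) ≈ 0.0250247
P(question | x) = 0.0360933 / 0.061118 ≈ 0.5906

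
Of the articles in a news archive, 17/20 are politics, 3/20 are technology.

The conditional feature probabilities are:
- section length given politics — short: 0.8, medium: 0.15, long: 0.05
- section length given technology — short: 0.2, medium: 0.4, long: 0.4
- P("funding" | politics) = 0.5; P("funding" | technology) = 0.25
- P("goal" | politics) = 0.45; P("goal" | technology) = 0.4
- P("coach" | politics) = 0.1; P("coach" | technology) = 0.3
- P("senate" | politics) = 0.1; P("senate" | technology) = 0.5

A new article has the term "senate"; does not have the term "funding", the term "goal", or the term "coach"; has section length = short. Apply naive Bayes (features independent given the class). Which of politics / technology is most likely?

politics: 0.85 × 0.8 × (1−0.5) × (1−0.45) × (1−0.1) × 0.1 = 0.01683
technology: 0.15 × 0.2 × (1−0.25) × (1−0.4) × (1−0.3) × 0.5 = 0.004725
Highest score → politics.

politics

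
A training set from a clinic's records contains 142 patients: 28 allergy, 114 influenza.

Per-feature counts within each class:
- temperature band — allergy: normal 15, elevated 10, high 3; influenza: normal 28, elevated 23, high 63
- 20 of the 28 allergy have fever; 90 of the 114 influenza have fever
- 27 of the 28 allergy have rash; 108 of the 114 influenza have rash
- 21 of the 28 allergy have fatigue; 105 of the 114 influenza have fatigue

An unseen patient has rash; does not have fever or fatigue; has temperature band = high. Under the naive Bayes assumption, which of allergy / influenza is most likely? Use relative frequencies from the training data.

influenza

allergy: (28/142) × (3/28) × (8/28) × (27/28) × (7/28) ≈ 0.00145516
influenza: (114/142) × (63/114) × (24/114) × (108/114) × (9/114) ≈ 0.00698578
Highest score → influenza.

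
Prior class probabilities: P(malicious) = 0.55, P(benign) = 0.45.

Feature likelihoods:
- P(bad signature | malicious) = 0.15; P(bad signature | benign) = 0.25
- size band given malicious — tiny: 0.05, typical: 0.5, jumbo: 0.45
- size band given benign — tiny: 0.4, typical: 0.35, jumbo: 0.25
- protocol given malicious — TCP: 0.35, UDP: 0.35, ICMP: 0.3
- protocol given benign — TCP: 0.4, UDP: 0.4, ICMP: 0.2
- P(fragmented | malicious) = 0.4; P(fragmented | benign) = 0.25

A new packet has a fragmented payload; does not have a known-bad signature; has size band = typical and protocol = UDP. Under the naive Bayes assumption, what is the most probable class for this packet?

malicious: 0.55 × (1−0.15) × 0.5 × 0.35 × 0.4 = 0.032725
benign: 0.45 × (1−0.25) × 0.35 × 0.4 × 0.25 = 0.0118125
Highest score → malicious.

malicious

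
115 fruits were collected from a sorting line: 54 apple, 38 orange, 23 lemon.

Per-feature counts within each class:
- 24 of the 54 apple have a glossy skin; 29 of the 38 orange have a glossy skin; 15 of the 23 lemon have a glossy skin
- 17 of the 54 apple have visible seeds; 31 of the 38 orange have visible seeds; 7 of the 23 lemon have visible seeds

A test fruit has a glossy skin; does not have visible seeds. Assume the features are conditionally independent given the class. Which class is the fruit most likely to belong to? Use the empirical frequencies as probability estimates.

apple: (54/115) × (24/54) × (37/54) ≈ 0.142995
orange: (38/115) × (29/38) × (7/38) ≈ 0.0464531
lemon: (23/115) × (15/23) × (16/23) ≈ 0.0907372
Highest score → apple.

apple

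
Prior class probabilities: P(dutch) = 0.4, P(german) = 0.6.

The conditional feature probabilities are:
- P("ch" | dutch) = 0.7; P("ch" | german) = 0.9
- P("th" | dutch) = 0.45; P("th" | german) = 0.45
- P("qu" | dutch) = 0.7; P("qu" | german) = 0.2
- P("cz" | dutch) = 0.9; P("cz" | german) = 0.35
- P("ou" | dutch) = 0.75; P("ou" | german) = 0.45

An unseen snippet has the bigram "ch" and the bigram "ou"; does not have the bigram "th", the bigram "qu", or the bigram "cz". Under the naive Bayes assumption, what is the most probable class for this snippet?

dutch: 0.4 × 0.7 × (1−0.45) × (1−0.7) × (1−0.9) × 0.75 = 0.003465
german: 0.6 × 0.9 × (1−0.45) × (1−0.2) × (1−0.35) × 0.45 = 0.069498
Highest score → german.

german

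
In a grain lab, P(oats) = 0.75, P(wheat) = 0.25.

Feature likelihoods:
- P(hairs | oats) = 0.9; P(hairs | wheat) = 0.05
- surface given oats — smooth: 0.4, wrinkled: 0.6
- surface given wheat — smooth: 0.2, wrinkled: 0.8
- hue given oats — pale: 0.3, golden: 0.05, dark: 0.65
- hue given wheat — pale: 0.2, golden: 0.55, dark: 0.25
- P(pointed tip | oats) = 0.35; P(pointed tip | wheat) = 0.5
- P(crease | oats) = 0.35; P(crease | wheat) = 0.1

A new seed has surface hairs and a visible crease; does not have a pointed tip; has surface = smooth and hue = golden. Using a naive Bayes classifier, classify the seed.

oats

oats: 0.75 × 0.9 × 0.4 × 0.05 × (1−0.35) × 0.35 = 0.00307125
wheat: 0.25 × 0.05 × 0.2 × 0.55 × (1−0.5) × 0.1 = 0.00006875
Highest score → oats.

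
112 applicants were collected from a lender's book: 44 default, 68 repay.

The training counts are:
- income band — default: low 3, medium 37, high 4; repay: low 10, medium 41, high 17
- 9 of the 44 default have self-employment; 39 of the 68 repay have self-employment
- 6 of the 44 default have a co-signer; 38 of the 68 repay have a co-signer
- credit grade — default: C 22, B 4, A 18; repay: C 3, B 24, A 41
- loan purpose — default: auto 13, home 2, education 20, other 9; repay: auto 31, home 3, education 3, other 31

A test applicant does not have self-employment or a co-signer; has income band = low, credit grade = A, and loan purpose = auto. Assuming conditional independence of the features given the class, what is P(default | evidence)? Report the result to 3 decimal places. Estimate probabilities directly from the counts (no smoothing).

0.325

default: (44/112) × (3/44) × (35/44) × (38/44) × (18/44) × (13/44) ≈ 0.00222413
repay: (68/112) × (10/68) × (29/68) × (30/68) × (41/68) × (31/68) ≈ 0.00461754
P(default | x) = 0.00222413 / 0.00684167 ≈ 0.325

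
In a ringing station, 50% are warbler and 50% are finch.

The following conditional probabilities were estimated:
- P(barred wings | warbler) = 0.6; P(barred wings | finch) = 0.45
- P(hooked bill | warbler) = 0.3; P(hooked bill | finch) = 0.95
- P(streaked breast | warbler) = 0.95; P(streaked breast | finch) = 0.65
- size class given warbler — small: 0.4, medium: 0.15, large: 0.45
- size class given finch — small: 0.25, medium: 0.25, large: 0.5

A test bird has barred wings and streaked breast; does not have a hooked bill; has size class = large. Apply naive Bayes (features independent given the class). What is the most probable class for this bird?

warbler

warbler: 0.5 × 0.6 × (1−0.3) × 0.95 × 0.45 = 0.089775
finch: 0.5 × 0.45 × (1−0.95) × 0.65 × 0.5 = 0.00365625
Highest score → warbler.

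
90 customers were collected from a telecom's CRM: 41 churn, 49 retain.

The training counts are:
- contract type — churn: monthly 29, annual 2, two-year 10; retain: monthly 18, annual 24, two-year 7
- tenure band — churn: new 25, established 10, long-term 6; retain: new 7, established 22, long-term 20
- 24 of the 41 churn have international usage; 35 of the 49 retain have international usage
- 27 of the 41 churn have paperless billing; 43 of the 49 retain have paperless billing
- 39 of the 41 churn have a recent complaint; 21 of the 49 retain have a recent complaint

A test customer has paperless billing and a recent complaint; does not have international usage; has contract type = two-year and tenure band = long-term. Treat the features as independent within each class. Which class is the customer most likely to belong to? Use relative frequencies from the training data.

churn

churn: (41/90) × (10/41) × (6/41) × (17/41) × (27/41) × (39/41) ≈ 0.00422329
retain: (49/90) × (7/49) × (20/49) × (14/49) × (43/49) × (21/49) ≈ 0.00341128
Highest score → churn.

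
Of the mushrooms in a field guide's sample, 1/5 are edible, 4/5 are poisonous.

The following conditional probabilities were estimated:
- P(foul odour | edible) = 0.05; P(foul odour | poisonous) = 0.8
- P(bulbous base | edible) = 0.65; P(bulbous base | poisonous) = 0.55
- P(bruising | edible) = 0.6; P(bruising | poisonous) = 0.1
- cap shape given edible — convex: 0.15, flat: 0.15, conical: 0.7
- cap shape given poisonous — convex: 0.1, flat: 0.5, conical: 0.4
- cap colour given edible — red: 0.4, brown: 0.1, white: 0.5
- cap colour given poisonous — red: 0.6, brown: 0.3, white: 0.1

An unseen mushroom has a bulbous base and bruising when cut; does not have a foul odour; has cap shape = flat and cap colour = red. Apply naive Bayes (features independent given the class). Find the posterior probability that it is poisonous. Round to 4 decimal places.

0.3726

edible: 0.2 × (1−0.05) × 0.65 × 0.6 × 0.15 × 0.4 = 0.004446
poisonous: 0.8 × (1−0.8) × 0.55 × 0.1 × 0.5 × 0.6 = 0.00264
P(poisonous | x) = 0.00264 / 0.007086 ≈ 0.3726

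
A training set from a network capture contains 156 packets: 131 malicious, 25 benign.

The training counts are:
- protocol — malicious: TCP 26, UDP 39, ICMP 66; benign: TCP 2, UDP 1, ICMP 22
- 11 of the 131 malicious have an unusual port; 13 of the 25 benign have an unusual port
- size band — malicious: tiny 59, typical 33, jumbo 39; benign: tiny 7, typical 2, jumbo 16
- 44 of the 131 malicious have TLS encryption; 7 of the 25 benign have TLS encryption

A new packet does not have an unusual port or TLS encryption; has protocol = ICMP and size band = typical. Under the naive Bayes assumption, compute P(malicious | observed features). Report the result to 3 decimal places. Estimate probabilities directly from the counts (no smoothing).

malicious: (131/156) × (66/131) × (120/131) × (33/131) × (87/131) ≈ 0.0648365
benign: (25/156) × (22/25) × (12/25) × (2/25) × (18/25) ≈ 0.00389908
P(malicious | x) = 0.0648365 / 0.06873558 ≈ 0.943

0.943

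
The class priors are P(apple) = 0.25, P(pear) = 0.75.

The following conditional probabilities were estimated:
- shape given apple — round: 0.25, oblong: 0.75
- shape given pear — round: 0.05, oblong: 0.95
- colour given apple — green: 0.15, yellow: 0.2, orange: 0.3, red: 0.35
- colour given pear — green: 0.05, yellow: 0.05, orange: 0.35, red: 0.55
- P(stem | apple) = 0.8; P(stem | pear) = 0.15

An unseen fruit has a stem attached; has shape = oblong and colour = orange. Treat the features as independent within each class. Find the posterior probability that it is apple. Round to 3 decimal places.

0.546

apple: 0.25 × 0.75 × 0.3 × 0.8 = 0.045
pear: 0.75 × 0.95 × 0.35 × 0.15 = 0.03740625
P(apple | x) = 0.045 / 0.08240625 ≈ 0.546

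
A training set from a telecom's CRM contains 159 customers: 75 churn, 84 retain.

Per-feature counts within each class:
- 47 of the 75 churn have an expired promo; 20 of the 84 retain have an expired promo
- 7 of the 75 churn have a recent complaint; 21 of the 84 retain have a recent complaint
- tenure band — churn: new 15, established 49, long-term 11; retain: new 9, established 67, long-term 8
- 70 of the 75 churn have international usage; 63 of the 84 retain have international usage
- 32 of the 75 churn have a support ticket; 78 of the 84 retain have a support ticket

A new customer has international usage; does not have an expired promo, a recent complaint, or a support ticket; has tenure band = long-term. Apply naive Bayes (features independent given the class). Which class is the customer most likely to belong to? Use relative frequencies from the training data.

churn: (75/159) × (28/75) × (68/75) × (11/75) × (70/75) × (43/75) ≈ 0.0125309
retain: (84/159) × (64/84) × (63/84) × (8/84) × (63/84) × (6/84) ≈ 0.00154024
Highest score → churn.

churn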